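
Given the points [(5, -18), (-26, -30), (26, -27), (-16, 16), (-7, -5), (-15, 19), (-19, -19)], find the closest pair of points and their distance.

Computing all pairwise distances among 7 points:

d((5, -18), (-26, -30)) = 33.2415
d((5, -18), (26, -27)) = 22.8473
d((5, -18), (-16, 16)) = 39.9625
d((5, -18), (-7, -5)) = 17.6918
d((5, -18), (-15, 19)) = 42.0595
d((5, -18), (-19, -19)) = 24.0208
d((-26, -30), (26, -27)) = 52.0865
d((-26, -30), (-16, 16)) = 47.0744
d((-26, -30), (-7, -5)) = 31.4006
d((-26, -30), (-15, 19)) = 50.2195
d((-26, -30), (-19, -19)) = 13.0384
d((26, -27), (-16, 16)) = 60.1082
d((26, -27), (-7, -5)) = 39.6611
d((26, -27), (-15, 19)) = 61.6198
d((26, -27), (-19, -19)) = 45.7056
d((-16, 16), (-7, -5)) = 22.8473
d((-16, 16), (-15, 19)) = 3.1623 <-- minimum
d((-16, 16), (-19, -19)) = 35.1283
d((-7, -5), (-15, 19)) = 25.2982
d((-7, -5), (-19, -19)) = 18.4391
d((-15, 19), (-19, -19)) = 38.2099

Closest pair: (-16, 16) and (-15, 19) with distance 3.1623

The closest pair is (-16, 16) and (-15, 19) with Euclidean distance 3.1623. For 7 points, brute-force pairwise comparison is shown above. For large n, the divide-and-conquer algorithm (sort by x, recurse on halves, check the dividing strip) achieves O(n log n).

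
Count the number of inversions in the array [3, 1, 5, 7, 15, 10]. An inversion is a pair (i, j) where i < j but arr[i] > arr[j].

Finding inversions in [3, 1, 5, 7, 15, 10]:

(0, 1): arr[0]=3 > arr[1]=1
(4, 5): arr[4]=15 > arr[5]=10

Total inversions: 2

The array has 2 inversion(s): (0,1), (4,5). Each pair (i,j) satisfies i < j and arr[i] > arr[j].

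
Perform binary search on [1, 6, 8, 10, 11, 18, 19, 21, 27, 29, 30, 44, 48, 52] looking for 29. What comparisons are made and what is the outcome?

Binary search for 29 in [1, 6, 8, 10, 11, 18, 19, 21, 27, 29, 30, 44, 48, 52]:

lo=0, hi=13, mid=6, arr[mid]=19 -> 19 < 29, search right half
lo=7, hi=13, mid=10, arr[mid]=30 -> 30 > 29, search left half
lo=7, hi=9, mid=8, arr[mid]=27 -> 27 < 29, search right half
lo=9, hi=9, mid=9, arr[mid]=29 -> Found target at index 9!

Binary search finds 29 at index 9 after 4 comparisons. The search repeatedly halves the search space by comparing with the middle element.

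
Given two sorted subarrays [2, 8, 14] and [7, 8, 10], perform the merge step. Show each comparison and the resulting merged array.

Merging process:

Compare 2 vs 7: take 2 from left. Merged: [2]
Compare 8 vs 7: take 7 from right. Merged: [2, 7]
Compare 8 vs 8: take 8 from left. Merged: [2, 7, 8]
Compare 14 vs 8: take 8 from right. Merged: [2, 7, 8, 8]
Compare 14 vs 10: take 10 from right. Merged: [2, 7, 8, 8, 10]
Append remaining from left: [14]. Merged: [2, 7, 8, 8, 10, 14]

Final merged array: [2, 7, 8, 8, 10, 14]
Total comparisons: 5

The merged array is [2, 7, 8, 8, 10, 14], requiring 5 comparisons. The merge step runs in O(n) time where n is the total number of elements.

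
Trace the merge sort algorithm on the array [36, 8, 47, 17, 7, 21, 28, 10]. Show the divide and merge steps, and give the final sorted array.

Merge sort trace:

Split: [36, 8, 47, 17, 7, 21, 28, 10] -> [36, 8, 47, 17] and [7, 21, 28, 10]
  Split: [36, 8, 47, 17] -> [36, 8] and [47, 17]
    Split: [36, 8] -> [36] and [8]
    Merge: [36] + [8] -> [8, 36]
    Split: [47, 17] -> [47] and [17]
    Merge: [47] + [17] -> [17, 47]
  Merge: [8, 36] + [17, 47] -> [8, 17, 36, 47]
  Split: [7, 21, 28, 10] -> [7, 21] and [28, 10]
    Split: [7, 21] -> [7] and [21]
    Merge: [7] + [21] -> [7, 21]
    Split: [28, 10] -> [28] and [10]
    Merge: [28] + [10] -> [10, 28]
  Merge: [7, 21] + [10, 28] -> [7, 10, 21, 28]
Merge: [8, 17, 36, 47] + [7, 10, 21, 28] -> [7, 8, 10, 17, 21, 28, 36, 47]

Final sorted array: [7, 8, 10, 17, 21, 28, 36, 47]

The merge sort proceeds by recursively splitting the array and merging sorted halves.
After all merges, the sorted array is [7, 8, 10, 17, 21, 28, 36, 47].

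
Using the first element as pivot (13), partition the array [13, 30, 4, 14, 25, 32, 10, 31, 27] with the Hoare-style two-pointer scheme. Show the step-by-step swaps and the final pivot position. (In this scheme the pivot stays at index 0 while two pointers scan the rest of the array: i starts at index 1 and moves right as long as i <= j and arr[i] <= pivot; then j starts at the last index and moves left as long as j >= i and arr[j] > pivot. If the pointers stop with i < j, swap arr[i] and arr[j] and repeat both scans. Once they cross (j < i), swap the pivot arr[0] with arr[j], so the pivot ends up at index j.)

Hoare-style two-pointer partition with pivot = 13:

Initial array: [13, 30, 4, 14, 25, 32, 10, 31, 27]

Pointers start at i = 1, j = 8.
i stops at index 1 (arr[1]=30 > 13), j stops at index 6 (arr[6]=10 <= 13): swap arr[1] and arr[6], array becomes [13, 10, 4, 14, 25, 32, 30, 31, 27]
i ends at 3, j ends at 2: the pointers have crossed (j < i), so scanning stops.

Swap pivot arr[0] with arr[2] to place pivot at position 2: [4, 10, 13, 14, 25, 32, 30, 31, 27]
Pivot position: 2

After partitioning with pivot 13, the array becomes [4, 10, 13, 14, 25, 32, 30, 31, 27]. The pivot is placed at index 2. All elements to the left of the pivot are <= 13, and all elements to the right are > 13.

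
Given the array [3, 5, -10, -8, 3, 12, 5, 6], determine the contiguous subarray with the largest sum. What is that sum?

Using Kadane's algorithm on [3, 5, -10, -8, 3, 12, 5, 6]:

Scanning through the array:
Position 1 (value 5): max_ending_here = 8, max_so_far = 8
Position 2 (value -10): max_ending_here = -2, max_so_far = 8
Position 3 (value -8): max_ending_here = -8, max_so_far = 8
Position 4 (value 3): max_ending_here = 3, max_so_far = 8
Position 5 (value 12): max_ending_here = 15, max_so_far = 15
Position 6 (value 5): max_ending_here = 20, max_so_far = 20
Position 7 (value 6): max_ending_here = 26, max_so_far = 26

Maximum subarray: [3, 12, 5, 6]
Maximum sum: 26

The maximum subarray is [3, 12, 5, 6] with sum 26. This subarray runs from index 4 to index 7.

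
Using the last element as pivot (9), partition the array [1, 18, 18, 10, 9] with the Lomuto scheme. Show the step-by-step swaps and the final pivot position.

Lomuto partition with pivot = 9:

Initial array: [1, 18, 18, 10, 9]

arr[0]=1 <= 9: swap with position 0, array becomes [1, 18, 18, 10, 9]
arr[1]=18 > 9: no swap
arr[2]=18 > 9: no swap
arr[3]=10 > 9: no swap

Place pivot at position 1: [1, 9, 18, 10, 18]
Pivot position: 1

After partitioning with pivot 9, the array becomes [1, 9, 18, 10, 18]. The pivot is placed at index 1. All elements to the left of the pivot are <= 9, and all elements to the right are > 9.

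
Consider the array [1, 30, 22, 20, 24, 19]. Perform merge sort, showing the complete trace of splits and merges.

Merge sort trace:

Split: [1, 30, 22, 20, 24, 19] -> [1, 30, 22] and [20, 24, 19]
  Split: [1, 30, 22] -> [1] and [30, 22]
    Split: [30, 22] -> [30] and [22]
    Merge: [30] + [22] -> [22, 30]
  Merge: [1] + [22, 30] -> [1, 22, 30]
  Split: [20, 24, 19] -> [20] and [24, 19]
    Split: [24, 19] -> [24] and [19]
    Merge: [24] + [19] -> [19, 24]
  Merge: [20] + [19, 24] -> [19, 20, 24]
Merge: [1, 22, 30] + [19, 20, 24] -> [1, 19, 20, 22, 24, 30]

Final sorted array: [1, 19, 20, 22, 24, 30]

The merge sort proceeds by recursively splitting the array and merging sorted halves.
After all merges, the sorted array is [1, 19, 20, 22, 24, 30].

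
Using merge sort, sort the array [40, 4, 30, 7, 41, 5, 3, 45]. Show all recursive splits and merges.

Merge sort trace:

Split: [40, 4, 30, 7, 41, 5, 3, 45] -> [40, 4, 30, 7] and [41, 5, 3, 45]
  Split: [40, 4, 30, 7] -> [40, 4] and [30, 7]
    Split: [40, 4] -> [40] and [4]
    Merge: [40] + [4] -> [4, 40]
    Split: [30, 7] -> [30] and [7]
    Merge: [30] + [7] -> [7, 30]
  Merge: [4, 40] + [7, 30] -> [4, 7, 30, 40]
  Split: [41, 5, 3, 45] -> [41, 5] and [3, 45]
    Split: [41, 5] -> [41] and [5]
    Merge: [41] + [5] -> [5, 41]
    Split: [3, 45] -> [3] and [45]
    Merge: [3] + [45] -> [3, 45]
  Merge: [5, 41] + [3, 45] -> [3, 5, 41, 45]
Merge: [4, 7, 30, 40] + [3, 5, 41, 45] -> [3, 4, 5, 7, 30, 40, 41, 45]

Final sorted array: [3, 4, 5, 7, 30, 40, 41, 45]

The merge sort proceeds by recursively splitting the array and merging sorted halves.
After all merges, the sorted array is [3, 4, 5, 7, 30, 40, 41, 45].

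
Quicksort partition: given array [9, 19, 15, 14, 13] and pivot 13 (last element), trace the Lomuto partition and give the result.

Lomuto partition with pivot = 13:

Initial array: [9, 19, 15, 14, 13]

arr[0]=9 <= 13: swap with position 0, array becomes [9, 19, 15, 14, 13]
arr[1]=19 > 13: no swap
arr[2]=15 > 13: no swap
arr[3]=14 > 13: no swap

Place pivot at position 1: [9, 13, 15, 14, 19]
Pivot position: 1

After partitioning with pivot 13, the array becomes [9, 13, 15, 14, 19]. The pivot is placed at index 1. All elements to the left of the pivot are <= 13, and all elements to the right are > 13.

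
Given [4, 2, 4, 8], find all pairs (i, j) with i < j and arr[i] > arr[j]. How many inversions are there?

Finding inversions in [4, 2, 4, 8]:

(0, 1): arr[0]=4 > arr[1]=2

Total inversions: 1

The array has 1 inversion(s): (0,1). Each pair (i,j) satisfies i < j and arr[i] > arr[j].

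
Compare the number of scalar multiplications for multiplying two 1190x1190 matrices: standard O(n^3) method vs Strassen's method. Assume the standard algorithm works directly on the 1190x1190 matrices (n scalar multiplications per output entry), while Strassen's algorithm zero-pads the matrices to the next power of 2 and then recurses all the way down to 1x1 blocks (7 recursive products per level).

Matrix multiplication for 1190x1190 matrices:

Strassen's algorithm requires power-of-2 dimensions. Pad 1190x1190 to 2048x2048 (next power of 2).

Standard algorithm: 1190^3 = 1685159000 multiplications
Strassen's algorithm: 7^(log2(2048)) = 7^11 = 1977326743 multiplications
Difference: 1685159000 - 1977326743 = -292167743 (Strassen uses MORE here due to padding overhead — for small or just-over-power-of-2 n, padding can outweigh the per-level savings)

Standard: 1685159000 multiplications (1190^3). Strassen: 1977326743 multiplications (7^11, after padding to 2048x2048). Strassen reduces 8 recursive multiplications to 7 at each level.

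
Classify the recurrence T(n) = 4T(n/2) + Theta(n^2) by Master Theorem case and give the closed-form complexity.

Master Theorem for T(n) = 4T(n/2) + O(n^2):

a = 4, b = 2, c = 2
log_b(a) = log_2(4) = 2.0000

Case 2: c = 2 = log_2(4) = 2.0000
T(n) = O(n^2 log n) = O(n^2 log n)

For T(n) = 4T(n/2) + O(n^2): log_2(4) = 2.0000. This is Case 2 of the Master Theorem (c = log_b(a), equal work at all levels), giving O(n^2 log n).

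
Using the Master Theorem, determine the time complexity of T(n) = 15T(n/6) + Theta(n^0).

Master Theorem for T(n) = 15T(n/6) + O(n^0):

a = 15, b = 6, c = 0
log_b(a) = log_6(15) = 1.5114

Case 1: c = 0 < log_6(15) = 1.5114
T(n) = O(n^(log_6 15))

For T(n) = 15T(n/6) + O(n^0): log_6(15) = 1.5114. This is Case 1 of the Master Theorem (c < log_b(a), work dominated by leaves), giving O(n^(log_6 15)).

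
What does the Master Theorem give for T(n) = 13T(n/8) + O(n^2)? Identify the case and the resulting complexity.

Master Theorem for T(n) = 13T(n/8) + O(n^2):

a = 13, b = 8, c = 2
log_b(a) = log_8(13) = 1.2335

Case 3: c = 2 > log_8(13) = 1.2335
T(n) = O(n^2) = O(n^2)

For T(n) = 13T(n/8) + O(n^2): log_8(13) = 1.2335. This is Case 3 of the Master Theorem (c > log_b(a), work dominated by root), giving O(n^2).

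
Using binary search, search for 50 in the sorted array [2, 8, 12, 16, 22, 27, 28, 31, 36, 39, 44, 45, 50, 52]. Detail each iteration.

Binary search for 50 in [2, 8, 12, 16, 22, 27, 28, 31, 36, 39, 44, 45, 50, 52]:

lo=0, hi=13, mid=6, arr[mid]=28 -> 28 < 50, search right half
lo=7, hi=13, mid=10, arr[mid]=44 -> 44 < 50, search right half
lo=11, hi=13, mid=12, arr[mid]=50 -> Found target at index 12!

Binary search finds 50 at index 12 after 3 comparisons. The search repeatedly halves the search space by comparing with the middle element.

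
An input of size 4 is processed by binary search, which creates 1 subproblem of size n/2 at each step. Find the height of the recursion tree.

For divide and conquer with division factor 2:

Problem sizes at each level:
Level 0: 4
Level 1: 2
Level 2: 1

The root is level 0 and the size-1 base case is level 2 (the tree spans levels 0 through 2, i.e. 3 levels counting the root), so the depth is the number of divisions: log_2(4) = 2

The recursion tree depth is log_2(4) = 2. At each level, the problem size is divided by 2, so it takes 2 divisions to reduce to a base case of size 1. The algorithm makes 1 recursive call at each level.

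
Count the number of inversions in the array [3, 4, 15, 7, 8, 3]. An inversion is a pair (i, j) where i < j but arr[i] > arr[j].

Finding inversions in [3, 4, 15, 7, 8, 3]:

(1, 5): arr[1]=4 > arr[5]=3
(2, 3): arr[2]=15 > arr[3]=7
(2, 4): arr[2]=15 > arr[4]=8
(2, 5): arr[2]=15 > arr[5]=3
(3, 5): arr[3]=7 > arr[5]=3
(4, 5): arr[4]=8 > arr[5]=3

Total inversions: 6

The array has 6 inversion(s): (1,5), (2,3), (2,4), (2,5), (3,5), (4,5). Each pair (i,j) satisfies i < j and arr[i] > arr[j].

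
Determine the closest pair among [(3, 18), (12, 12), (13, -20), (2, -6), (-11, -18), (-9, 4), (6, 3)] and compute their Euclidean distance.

Computing all pairwise distances among 7 points:

d((3, 18), (12, 12)) = 10.8167
d((3, 18), (13, -20)) = 39.2938
d((3, 18), (2, -6)) = 24.0208
d((3, 18), (-11, -18)) = 38.6264
d((3, 18), (-9, 4)) = 18.4391
d((3, 18), (6, 3)) = 15.2971
d((12, 12), (13, -20)) = 32.0156
d((12, 12), (2, -6)) = 20.5913
d((12, 12), (-11, -18)) = 37.8021
d((12, 12), (-9, 4)) = 22.4722
d((12, 12), (6, 3)) = 10.8167
d((13, -20), (2, -6)) = 17.8045
d((13, -20), (-11, -18)) = 24.0832
d((13, -20), (-9, 4)) = 32.5576
d((13, -20), (6, 3)) = 24.0416
d((2, -6), (-11, -18)) = 17.6918
d((2, -6), (-9, 4)) = 14.8661
d((2, -6), (6, 3)) = 9.8489 <-- minimum
d((-11, -18), (-9, 4)) = 22.0907
d((-11, -18), (6, 3)) = 27.0185
d((-9, 4), (6, 3)) = 15.0333

Closest pair: (2, -6) and (6, 3) with distance 9.8489

The closest pair is (2, -6) and (6, 3) with Euclidean distance 9.8489. For 7 points, brute-force pairwise comparison is shown above. For large n, the divide-and-conquer algorithm (sort by x, recurse on halves, check the dividing strip) achieves O(n log n).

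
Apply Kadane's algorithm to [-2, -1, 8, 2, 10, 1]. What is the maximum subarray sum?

Using Kadane's algorithm on [-2, -1, 8, 2, 10, 1]:

Scanning through the array:
Position 1 (value -1): max_ending_here = -1, max_so_far = -1
Position 2 (value 8): max_ending_here = 8, max_so_far = 8
Position 3 (value 2): max_ending_here = 10, max_so_far = 10
Position 4 (value 10): max_ending_here = 20, max_so_far = 20
Position 5 (value 1): max_ending_here = 21, max_so_far = 21

Maximum subarray: [8, 2, 10, 1]
Maximum sum: 21

The maximum subarray is [8, 2, 10, 1] with sum 21. This subarray runs from index 2 to index 5.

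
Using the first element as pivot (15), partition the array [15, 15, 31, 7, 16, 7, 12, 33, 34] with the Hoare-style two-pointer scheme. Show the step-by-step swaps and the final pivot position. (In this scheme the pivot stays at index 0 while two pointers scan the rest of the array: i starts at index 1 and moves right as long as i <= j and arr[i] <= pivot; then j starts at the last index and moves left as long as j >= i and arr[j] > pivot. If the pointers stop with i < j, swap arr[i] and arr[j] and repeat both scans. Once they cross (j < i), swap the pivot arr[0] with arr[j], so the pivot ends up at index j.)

Hoare-style two-pointer partition with pivot = 15:

Initial array: [15, 15, 31, 7, 16, 7, 12, 33, 34]

Pointers start at i = 1, j = 8.
i stops at index 2 (arr[2]=31 > 15), j stops at index 6 (arr[6]=12 <= 15): swap arr[2] and arr[6], array becomes [15, 15, 12, 7, 16, 7, 31, 33, 34]
i stops at index 4 (arr[4]=16 > 15), j stops at index 5 (arr[5]=7 <= 15): swap arr[4] and arr[5], array becomes [15, 15, 12, 7, 7, 16, 31, 33, 34]
i ends at 5, j ends at 4: the pointers have crossed (j < i), so scanning stops.

Swap pivot arr[0] with arr[4] to place pivot at position 4: [7, 15, 12, 7, 15, 16, 31, 33, 34]
Pivot position: 4

After partitioning with pivot 15, the array becomes [7, 15, 12, 7, 15, 16, 31, 33, 34]. The pivot is placed at index 4. All elements to the left of the pivot are <= 15, and all elements to the right are > 15.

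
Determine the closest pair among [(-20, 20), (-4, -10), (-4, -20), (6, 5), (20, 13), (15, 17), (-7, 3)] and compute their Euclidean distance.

Computing all pairwise distances among 7 points:

d((-20, 20), (-4, -10)) = 34.0
d((-20, 20), (-4, -20)) = 43.0813
d((-20, 20), (6, 5)) = 30.0167
d((-20, 20), (20, 13)) = 40.6079
d((-20, 20), (15, 17)) = 35.1283
d((-20, 20), (-7, 3)) = 21.4009
d((-4, -10), (-4, -20)) = 10.0
d((-4, -10), (6, 5)) = 18.0278
d((-4, -10), (20, 13)) = 33.2415
d((-4, -10), (15, 17)) = 33.0151
d((-4, -10), (-7, 3)) = 13.3417
d((-4, -20), (6, 5)) = 26.9258
d((-4, -20), (20, 13)) = 40.8044
d((-4, -20), (15, 17)) = 41.5933
d((-4, -20), (-7, 3)) = 23.1948
d((6, 5), (20, 13)) = 16.1245
d((6, 5), (15, 17)) = 15.0
d((6, 5), (-7, 3)) = 13.1529
d((20, 13), (15, 17)) = 6.4031 <-- minimum
d((20, 13), (-7, 3)) = 28.7924
d((15, 17), (-7, 3)) = 26.0768

Closest pair: (20, 13) and (15, 17) with distance 6.4031

The closest pair is (20, 13) and (15, 17) with Euclidean distance 6.4031. For 7 points, brute-force pairwise comparison is shown above. For large n, the divide-and-conquer algorithm (sort by x, recurse on halves, check the dividing strip) achieves O(n log n).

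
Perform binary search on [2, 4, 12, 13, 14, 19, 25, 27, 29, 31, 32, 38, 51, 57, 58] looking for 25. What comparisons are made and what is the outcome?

Binary search for 25 in [2, 4, 12, 13, 14, 19, 25, 27, 29, 31, 32, 38, 51, 57, 58]:

lo=0, hi=14, mid=7, arr[mid]=27 -> 27 > 25, search left half
lo=0, hi=6, mid=3, arr[mid]=13 -> 13 < 25, search right half
lo=4, hi=6, mid=5, arr[mid]=19 -> 19 < 25, search right half
lo=6, hi=6, mid=6, arr[mid]=25 -> Found target at index 6!

Binary search finds 25 at index 6 after 4 comparisons. The search repeatedly halves the search space by comparing with the middle element.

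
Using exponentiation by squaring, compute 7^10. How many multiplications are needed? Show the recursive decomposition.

Computing 7^10 by squaring (build up from 7^1; each line after the first costs one multiplication):

7^1 = 7
7^2 = (7^1)^2 = 7^2 = 49
7^4 = (7^2)^2 = 49^2 = 2401
7^5 = 7 * 7^4 = 7 * 2401 = 16807
7^10 = (7^5)^2 = 16807^2 = 282475249

Result: 282475249
Multiplications needed: 4 (4 lines after 7^1)

7^10 = 282475249. Using exponentiation by squaring, this requires 4 multiplications. The key idea: if the exponent is even, square the half-power; if odd, multiply by the base once.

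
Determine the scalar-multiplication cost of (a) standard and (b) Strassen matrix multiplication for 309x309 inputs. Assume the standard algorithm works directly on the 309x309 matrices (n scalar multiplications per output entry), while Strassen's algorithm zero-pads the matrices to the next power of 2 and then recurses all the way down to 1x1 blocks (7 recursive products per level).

Matrix multiplication for 309x309 matrices:

Strassen's algorithm requires power-of-2 dimensions. Pad 309x309 to 512x512 (next power of 2).

Standard algorithm: 309^3 = 29503629 multiplications
Strassen's algorithm: 7^(log2(512)) = 7^9 = 40353607 multiplications
Difference: 29503629 - 40353607 = -10849978 (Strassen uses MORE here due to padding overhead — for small or just-over-power-of-2 n, padding can outweigh the per-level savings)

Standard: 29503629 multiplications (309^3). Strassen: 40353607 multiplications (7^9, after padding to 512x512). Strassen reduces 8 recursive multiplications to 7 at each level.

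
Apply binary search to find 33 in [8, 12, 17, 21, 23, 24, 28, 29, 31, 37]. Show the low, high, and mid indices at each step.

Binary search for 33 in [8, 12, 17, 21, 23, 24, 28, 29, 31, 37]:

lo=0, hi=9, mid=4, arr[mid]=23 -> 23 < 33, search right half
lo=5, hi=9, mid=7, arr[mid]=29 -> 29 < 33, search right half
lo=8, hi=9, mid=8, arr[mid]=31 -> 31 < 33, search right half
lo=9, hi=9, mid=9, arr[mid]=37 -> 37 > 33, search left half
lo=9 > hi=8, target 33 not found

Binary search determines that 33 is not in the array after 4 comparisons. The search space was exhausted without finding the target.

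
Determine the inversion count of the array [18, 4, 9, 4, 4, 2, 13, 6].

Finding inversions in [18, 4, 9, 4, 4, 2, 13, 6]:

(0, 1): arr[0]=18 > arr[1]=4
(0, 2): arr[0]=18 > arr[2]=9
(0, 3): arr[0]=18 > arr[3]=4
(0, 4): arr[0]=18 > arr[4]=4
(0, 5): arr[0]=18 > arr[5]=2
(0, 6): arr[0]=18 > arr[6]=13
(0, 7): arr[0]=18 > arr[7]=6
(1, 5): arr[1]=4 > arr[5]=2
(2, 3): arr[2]=9 > arr[3]=4
(2, 4): arr[2]=9 > arr[4]=4
(2, 5): arr[2]=9 > arr[5]=2
(2, 7): arr[2]=9 > arr[7]=6
(3, 5): arr[3]=4 > arr[5]=2
(4, 5): arr[4]=4 > arr[5]=2
(6, 7): arr[6]=13 > arr[7]=6

Total inversions: 15

The array has 15 inversion(s): (0,1), (0,2), (0,3), (0,4), (0,5), (0,6), (0,7), (1,5), (2,3), (2,4), (2,5), (2,7), (3,5), (4,5), (6,7). Each pair (i,j) satisfies i < j and arr[i] > arr[j].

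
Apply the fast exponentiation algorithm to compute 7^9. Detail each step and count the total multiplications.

Computing 7^9 by squaring (build up from 7^1; each line after the first costs one multiplication):

7^1 = 7
7^2 = (7^1)^2 = 7^2 = 49
7^4 = (7^2)^2 = 49^2 = 2401
7^8 = (7^4)^2 = 2401^2 = 5764801
7^9 = 7 * 7^8 = 7 * 5764801 = 40353607

Result: 40353607
Multiplications needed: 4 (4 lines after 7^1)

7^9 = 40353607. Using exponentiation by squaring, this requires 4 multiplications. The key idea: if the exponent is even, square the half-power; if odd, multiply by the base once.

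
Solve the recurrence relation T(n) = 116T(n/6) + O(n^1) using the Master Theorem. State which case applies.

Master Theorem for T(n) = 116T(n/6) + O(n^1):

a = 116, b = 6, c = 1
log_b(a) = log_6(116) = 2.6530

Case 1: c = 1 < log_6(116) = 2.6530
T(n) = O(n^(log_6 116))

For T(n) = 116T(n/6) + O(n^1): log_6(116) = 2.6530. This is Case 1 of the Master Theorem (c < log_b(a), work dominated by leaves), giving O(n^(log_6 116)).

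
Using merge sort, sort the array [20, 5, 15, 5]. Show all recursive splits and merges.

Merge sort trace:

Split: [20, 5, 15, 5] -> [20, 5] and [15, 5]
  Split: [20, 5] -> [20] and [5]
  Merge: [20] + [5] -> [5, 20]
  Split: [15, 5] -> [15] and [5]
  Merge: [15] + [5] -> [5, 15]
Merge: [5, 20] + [5, 15] -> [5, 5, 15, 20]

Final sorted array: [5, 5, 15, 20]

The merge sort proceeds by recursively splitting the array and merging sorted halves.
After all merges, the sorted array is [5, 5, 15, 20].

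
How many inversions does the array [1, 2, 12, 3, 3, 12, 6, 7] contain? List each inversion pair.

Finding inversions in [1, 2, 12, 3, 3, 12, 6, 7]:

(2, 3): arr[2]=12 > arr[3]=3
(2, 4): arr[2]=12 > arr[4]=3
(2, 6): arr[2]=12 > arr[6]=6
(2, 7): arr[2]=12 > arr[7]=7
(5, 6): arr[5]=12 > arr[6]=6
(5, 7): arr[5]=12 > arr[7]=7

Total inversions: 6

The array has 6 inversion(s): (2,3), (2,4), (2,6), (2,7), (5,6), (5,7). Each pair (i,j) satisfies i < j and arr[i] > arr[j].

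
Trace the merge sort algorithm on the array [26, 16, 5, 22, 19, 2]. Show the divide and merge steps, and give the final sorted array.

Merge sort trace:

Split: [26, 16, 5, 22, 19, 2] -> [26, 16, 5] and [22, 19, 2]
  Split: [26, 16, 5] -> [26] and [16, 5]
    Split: [16, 5] -> [16] and [5]
    Merge: [16] + [5] -> [5, 16]
  Merge: [26] + [5, 16] -> [5, 16, 26]
  Split: [22, 19, 2] -> [22] and [19, 2]
    Split: [19, 2] -> [19] and [2]
    Merge: [19] + [2] -> [2, 19]
  Merge: [22] + [2, 19] -> [2, 19, 22]
Merge: [5, 16, 26] + [2, 19, 22] -> [2, 5, 16, 19, 22, 26]

Final sorted array: [2, 5, 16, 19, 22, 26]

The merge sort proceeds by recursively splitting the array and merging sorted halves.
After all merges, the sorted array is [2, 5, 16, 19, 22, 26].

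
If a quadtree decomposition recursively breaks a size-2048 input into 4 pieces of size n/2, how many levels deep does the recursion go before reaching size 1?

For divide and conquer with division factor 2:

Problem sizes at each level:
Level 0: 2048
Level 1: 1024
Level 2: 512
Level 3: 256
Level 4: 128
Level 5: 64
Level 6: 32
Level 7: 16
Level 8: 8
Level 9: 4
Level 10: 2
Level 11: 1

The root is level 0 and the size-1 base case is level 11 (the tree spans levels 0 through 11, i.e. 12 levels counting the root), so the depth is the number of divisions: log_2(2048) = 11

The recursion tree depth is log_2(2048) = 11. At each level, the problem size is divided by 2, so it takes 11 divisions to reduce to a base case of size 1. The algorithm makes 4 recursive calls at each level.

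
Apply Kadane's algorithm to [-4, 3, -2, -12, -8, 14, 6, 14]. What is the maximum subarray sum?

Using Kadane's algorithm on [-4, 3, -2, -12, -8, 14, 6, 14]:

Scanning through the array:
Position 1 (value 3): max_ending_here = 3, max_so_far = 3
Position 2 (value -2): max_ending_here = 1, max_so_far = 3
Position 3 (value -12): max_ending_here = -11, max_so_far = 3
Position 4 (value -8): max_ending_here = -8, max_so_far = 3
Position 5 (value 14): max_ending_here = 14, max_so_far = 14
Position 6 (value 6): max_ending_here = 20, max_so_far = 20
Position 7 (value 14): max_ending_here = 34, max_so_far = 34

Maximum subarray: [14, 6, 14]
Maximum sum: 34

The maximum subarray is [14, 6, 14] with sum 34. This subarray runs from index 5 to index 7.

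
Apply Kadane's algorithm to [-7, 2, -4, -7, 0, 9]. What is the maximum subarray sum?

Using Kadane's algorithm on [-7, 2, -4, -7, 0, 9]:

Scanning through the array:
Position 1 (value 2): max_ending_here = 2, max_so_far = 2
Position 2 (value -4): max_ending_here = -2, max_so_far = 2
Position 3 (value -7): max_ending_here = -7, max_so_far = 2
Position 4 (value 0): max_ending_here = 0, max_so_far = 2
Position 5 (value 9): max_ending_here = 9, max_so_far = 9

Maximum subarray: [0, 9]
Maximum sum: 9

The maximum subarray is [0, 9] with sum 9. This subarray runs from index 4 to index 5.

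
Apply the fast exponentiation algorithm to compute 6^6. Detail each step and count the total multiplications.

Computing 6^6 by squaring (build up from 6^1; each line after the first costs one multiplication):

6^1 = 6
6^2 = (6^1)^2 = 6^2 = 36
6^3 = 6 * 6^2 = 6 * 36 = 216
6^6 = (6^3)^2 = 216^2 = 46656

Result: 46656
Multiplications needed: 3 (3 lines after 6^1)

6^6 = 46656. Using exponentiation by squaring, this requires 3 multiplications. The key idea: if the exponent is even, square the half-power; if odd, multiply by the base once.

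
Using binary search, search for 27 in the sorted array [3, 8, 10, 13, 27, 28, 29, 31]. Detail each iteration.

Binary search for 27 in [3, 8, 10, 13, 27, 28, 29, 31]:

lo=0, hi=7, mid=3, arr[mid]=13 -> 13 < 27, search right half
lo=4, hi=7, mid=5, arr[mid]=28 -> 28 > 27, search left half
lo=4, hi=4, mid=4, arr[mid]=27 -> Found target at index 4!

Binary search finds 27 at index 4 after 3 comparisons. The search repeatedly halves the search space by comparing with the middle element.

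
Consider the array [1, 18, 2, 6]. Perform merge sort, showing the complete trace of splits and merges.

Merge sort trace:

Split: [1, 18, 2, 6] -> [1, 18] and [2, 6]
  Split: [1, 18] -> [1] and [18]
  Merge: [1] + [18] -> [1, 18]
  Split: [2, 6] -> [2] and [6]
  Merge: [2] + [6] -> [2, 6]
Merge: [1, 18] + [2, 6] -> [1, 2, 6, 18]

Final sorted array: [1, 2, 6, 18]

The merge sort proceeds by recursively splitting the array and merging sorted halves.
After all merges, the sorted array is [1, 2, 6, 18].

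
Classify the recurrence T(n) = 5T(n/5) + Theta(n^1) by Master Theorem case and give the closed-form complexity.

Master Theorem for T(n) = 5T(n/5) + O(n^1):

a = 5, b = 5, c = 1
log_b(a) = log_5(5) = 1.0000

Case 2: c = 1 = log_5(5) = 1.0000
T(n) = O(n^1 log n) = O(n log n)

For T(n) = 5T(n/5) + O(n^1): log_5(5) = 1.0000. This is Case 2 of the Master Theorem (c = log_b(a), equal work at all levels), giving O(n log n).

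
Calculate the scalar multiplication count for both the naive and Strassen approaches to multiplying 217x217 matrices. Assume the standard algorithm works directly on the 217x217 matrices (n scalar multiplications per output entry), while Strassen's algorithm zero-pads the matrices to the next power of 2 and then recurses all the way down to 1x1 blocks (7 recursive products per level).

Matrix multiplication for 217x217 matrices:

Strassen's algorithm requires power-of-2 dimensions. Pad 217x217 to 256x256 (next power of 2).

Standard algorithm: 217^3 = 10218313 multiplications
Strassen's algorithm: 7^(log2(256)) = 7^8 = 5764801 multiplications
Savings: 10218313 - 5764801 = 4453512 multiplications

Standard: 10218313 multiplications (217^3). Strassen: 5764801 multiplications (7^8, after padding to 256x256). Strassen reduces 8 recursive multiplications to 7 at each level.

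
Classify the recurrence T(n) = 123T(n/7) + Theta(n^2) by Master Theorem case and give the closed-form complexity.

Master Theorem for T(n) = 123T(n/7) + O(n^2):

a = 123, b = 7, c = 2
log_b(a) = log_7(123) = 2.4730

Case 1: c = 2 < log_7(123) = 2.4730
T(n) = O(n^(log_7 123))

For T(n) = 123T(n/7) + O(n^2): log_7(123) = 2.4730. This is Case 1 of the Master Theorem (c < log_b(a), work dominated by leaves), giving O(n^(log_7 123)).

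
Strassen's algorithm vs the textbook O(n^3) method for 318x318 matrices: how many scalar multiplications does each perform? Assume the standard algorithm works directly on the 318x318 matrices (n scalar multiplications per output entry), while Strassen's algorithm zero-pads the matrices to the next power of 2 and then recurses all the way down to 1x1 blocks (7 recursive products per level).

Matrix multiplication for 318x318 matrices:

Strassen's algorithm requires power-of-2 dimensions. Pad 318x318 to 512x512 (next power of 2).

Standard algorithm: 318^3 = 32157432 multiplications
Strassen's algorithm: 7^(log2(512)) = 7^9 = 40353607 multiplications
Difference: 32157432 - 40353607 = -8196175 (Strassen uses MORE here due to padding overhead — for small or just-over-power-of-2 n, padding can outweigh the per-level savings)

Standard: 32157432 multiplications (318^3). Strassen: 40353607 multiplications (7^9, after padding to 512x512). Strassen reduces 8 recursive multiplications to 7 at each level.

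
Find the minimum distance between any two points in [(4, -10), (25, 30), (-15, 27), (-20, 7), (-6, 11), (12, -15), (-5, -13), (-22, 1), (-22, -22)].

Computing all pairwise distances among 9 points:

d((4, -10), (25, 30)) = 45.1774
d((4, -10), (-15, 27)) = 41.5933
d((4, -10), (-20, 7)) = 29.4109
d((4, -10), (-6, 11)) = 23.2594
d((4, -10), (12, -15)) = 9.434
d((4, -10), (-5, -13)) = 9.4868
d((4, -10), (-22, 1)) = 28.2312
d((4, -10), (-22, -22)) = 28.6356
d((25, 30), (-15, 27)) = 40.1123
d((25, 30), (-20, 7)) = 50.5371
d((25, 30), (-6, 11)) = 36.3593
d((25, 30), (12, -15)) = 46.8402
d((25, 30), (-5, -13)) = 52.4309
d((25, 30), (-22, 1)) = 55.2268
d((25, 30), (-22, -22)) = 70.0928
d((-15, 27), (-20, 7)) = 20.6155
d((-15, 27), (-6, 11)) = 18.3576
d((-15, 27), (12, -15)) = 49.93
d((-15, 27), (-5, -13)) = 41.2311
d((-15, 27), (-22, 1)) = 26.9258
d((-15, 27), (-22, -22)) = 49.4975
d((-20, 7), (-6, 11)) = 14.5602
d((-20, 7), (12, -15)) = 38.833
d((-20, 7), (-5, -13)) = 25.0
d((-20, 7), (-22, 1)) = 6.3246 <-- minimum
d((-20, 7), (-22, -22)) = 29.0689
d((-6, 11), (12, -15)) = 31.6228
d((-6, 11), (-5, -13)) = 24.0208
d((-6, 11), (-22, 1)) = 18.868
d((-6, 11), (-22, -22)) = 36.6742
d((12, -15), (-5, -13)) = 17.1172
d((12, -15), (-22, 1)) = 37.5766
d((12, -15), (-22, -22)) = 34.7131
d((-5, -13), (-22, 1)) = 22.0227
d((-5, -13), (-22, -22)) = 19.2354
d((-22, 1), (-22, -22)) = 23.0

Closest pair: (-20, 7) and (-22, 1) with distance 6.3246

The closest pair is (-20, 7) and (-22, 1) with Euclidean distance 6.3246. For 9 points, brute-force pairwise comparison is shown above. For large n, the divide-and-conquer algorithm (sort by x, recurse on halves, check the dividing strip) achieves O(n log n).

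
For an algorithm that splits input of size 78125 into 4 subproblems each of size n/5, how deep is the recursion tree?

For divide and conquer with division factor 5:

Problem sizes at each level:
Level 0: 78125
Level 1: 15625
Level 2: 3125
Level 3: 625
Level 4: 125
Level 5: 25
Level 6: 5
Level 7: 1

The root is level 0 and the size-1 base case is level 7 (the tree spans levels 0 through 7, i.e. 8 levels counting the root), so the depth is the number of divisions: log_5(78125) = 7

The recursion tree depth is log_5(78125) = 7. At each level, the problem size is divided by 5, so it takes 7 divisions to reduce to a base case of size 1. The algorithm makes 4 recursive calls at each level.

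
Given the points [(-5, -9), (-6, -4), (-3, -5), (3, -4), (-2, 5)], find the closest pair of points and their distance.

Computing all pairwise distances among 5 points:

d((-5, -9), (-6, -4)) = 5.099
d((-5, -9), (-3, -5)) = 4.4721
d((-5, -9), (3, -4)) = 9.434
d((-5, -9), (-2, 5)) = 14.3178
d((-6, -4), (-3, -5)) = 3.1623 <-- minimum
d((-6, -4), (3, -4)) = 9.0
d((-6, -4), (-2, 5)) = 9.8489
d((-3, -5), (3, -4)) = 6.0828
d((-3, -5), (-2, 5)) = 10.0499
d((3, -4), (-2, 5)) = 10.2956

Closest pair: (-6, -4) and (-3, -5) with distance 3.1623

The closest pair is (-6, -4) and (-3, -5) with Euclidean distance 3.1623. For 5 points, brute-force pairwise comparison is shown above. For large n, the divide-and-conquer algorithm (sort by x, recurse on halves, check the dividing strip) achieves O(n log n).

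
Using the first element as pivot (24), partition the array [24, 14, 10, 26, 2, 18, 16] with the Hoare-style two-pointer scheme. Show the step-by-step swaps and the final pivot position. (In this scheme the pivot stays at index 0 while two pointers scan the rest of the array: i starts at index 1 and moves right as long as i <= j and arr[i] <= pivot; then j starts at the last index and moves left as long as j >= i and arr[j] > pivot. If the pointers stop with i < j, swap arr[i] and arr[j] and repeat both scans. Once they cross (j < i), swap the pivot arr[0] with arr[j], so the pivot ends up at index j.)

Hoare-style two-pointer partition with pivot = 24:

Initial array: [24, 14, 10, 26, 2, 18, 16]

Pointers start at i = 1, j = 6.
i stops at index 3 (arr[3]=26 > 24), j stops at index 6 (arr[6]=16 <= 24): swap arr[3] and arr[6], array becomes [24, 14, 10, 16, 2, 18, 26]
i ends at 6, j ends at 5: the pointers have crossed (j < i), so scanning stops.

Swap pivot arr[0] with arr[5] to place pivot at position 5: [18, 14, 10, 16, 2, 24, 26]
Pivot position: 5

After partitioning with pivot 24, the array becomes [18, 14, 10, 16, 2, 24, 26]. The pivot is placed at index 5. All elements to the left of the pivot are <= 24, and all elements to the right are > 24.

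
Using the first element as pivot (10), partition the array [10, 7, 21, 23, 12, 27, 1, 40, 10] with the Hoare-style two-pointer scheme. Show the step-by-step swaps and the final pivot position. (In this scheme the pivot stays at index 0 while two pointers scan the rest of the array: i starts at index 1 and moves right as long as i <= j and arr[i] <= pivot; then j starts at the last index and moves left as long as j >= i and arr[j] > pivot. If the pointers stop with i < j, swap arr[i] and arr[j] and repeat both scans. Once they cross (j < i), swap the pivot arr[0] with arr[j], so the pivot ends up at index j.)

Hoare-style two-pointer partition with pivot = 10:

Initial array: [10, 7, 21, 23, 12, 27, 1, 40, 10]

Pointers start at i = 1, j = 8.
i stops at index 2 (arr[2]=21 > 10), j stops at index 8 (arr[8]=10 <= 10): swap arr[2] and arr[8], array becomes [10, 7, 10, 23, 12, 27, 1, 40, 21]
i stops at index 3 (arr[3]=23 > 10), j stops at index 6 (arr[6]=1 <= 10): swap arr[3] and arr[6], array becomes [10, 7, 10, 1, 12, 27, 23, 40, 21]
i ends at 4, j ends at 3: the pointers have crossed (j < i), so scanning stops.

Swap pivot arr[0] with arr[3] to place pivot at position 3: [1, 7, 10, 10, 12, 27, 23, 40, 21]
Pivot position: 3

After partitioning with pivot 10, the array becomes [1, 7, 10, 10, 12, 27, 23, 40, 21]. The pivot is placed at index 3. All elements to the left of the pivot are <= 10, and all elements to the right are > 10.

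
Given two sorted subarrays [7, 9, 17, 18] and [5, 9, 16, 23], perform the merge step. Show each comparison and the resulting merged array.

Merging process:

Compare 7 vs 5: take 5 from right. Merged: [5]
Compare 7 vs 9: take 7 from left. Merged: [5, 7]
Compare 9 vs 9: take 9 from left. Merged: [5, 7, 9]
Compare 17 vs 9: take 9 from right. Merged: [5, 7, 9, 9]
Compare 17 vs 16: take 16 from right. Merged: [5, 7, 9, 9, 16]
Compare 17 vs 23: take 17 from left. Merged: [5, 7, 9, 9, 16, 17]
Compare 18 vs 23: take 18 from left. Merged: [5, 7, 9, 9, 16, 17, 18]
Append remaining from right: [23]. Merged: [5, 7, 9, 9, 16, 17, 18, 23]

Final merged array: [5, 7, 9, 9, 16, 17, 18, 23]
Total comparisons: 7

The merged array is [5, 7, 9, 9, 16, 17, 18, 23], requiring 7 comparisons. The merge step runs in O(n) time where n is the total number of elements.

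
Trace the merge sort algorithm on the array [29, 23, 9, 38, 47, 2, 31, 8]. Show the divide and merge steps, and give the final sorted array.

Merge sort trace:

Split: [29, 23, 9, 38, 47, 2, 31, 8] -> [29, 23, 9, 38] and [47, 2, 31, 8]
  Split: [29, 23, 9, 38] -> [29, 23] and [9, 38]
    Split: [29, 23] -> [29] and [23]
    Merge: [29] + [23] -> [23, 29]
    Split: [9, 38] -> [9] and [38]
    Merge: [9] + [38] -> [9, 38]
  Merge: [23, 29] + [9, 38] -> [9, 23, 29, 38]
  Split: [47, 2, 31, 8] -> [47, 2] and [31, 8]
    Split: [47, 2] -> [47] and [2]
    Merge: [47] + [2] -> [2, 47]
    Split: [31, 8] -> [31] and [8]
    Merge: [31] + [8] -> [8, 31]
  Merge: [2, 47] + [8, 31] -> [2, 8, 31, 47]
Merge: [9, 23, 29, 38] + [2, 8, 31, 47] -> [2, 8, 9, 23, 29, 31, 38, 47]

Final sorted array: [2, 8, 9, 23, 29, 31, 38, 47]

The merge sort proceeds by recursively splitting the array and merging sorted halves.
After all merges, the sorted array is [2, 8, 9, 23, 29, 31, 38, 47].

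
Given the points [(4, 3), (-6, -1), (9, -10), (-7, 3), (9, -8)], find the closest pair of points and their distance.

Computing all pairwise distances among 5 points:

d((4, 3), (-6, -1)) = 10.7703
d((4, 3), (9, -10)) = 13.9284
d((4, 3), (-7, 3)) = 11.0
d((4, 3), (9, -8)) = 12.083
d((-6, -1), (9, -10)) = 17.4929
d((-6, -1), (-7, 3)) = 4.1231
d((-6, -1), (9, -8)) = 16.5529
d((9, -10), (-7, 3)) = 20.6155
d((9, -10), (9, -8)) = 2.0 <-- minimum
d((-7, 3), (9, -8)) = 19.4165

Closest pair: (9, -10) and (9, -8) with distance 2.0

The closest pair is (9, -10) and (9, -8) with Euclidean distance 2.0. For 5 points, brute-force pairwise comparison is shown above. For large n, the divide-and-conquer algorithm (sort by x, recurse on halves, check the dividing strip) achieves O(n log n).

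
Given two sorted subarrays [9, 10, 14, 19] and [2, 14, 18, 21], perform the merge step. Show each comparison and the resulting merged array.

Merging process:

Compare 9 vs 2: take 2 from right. Merged: [2]
Compare 9 vs 14: take 9 from left. Merged: [2, 9]
Compare 10 vs 14: take 10 from left. Merged: [2, 9, 10]
Compare 14 vs 14: take 14 from left. Merged: [2, 9, 10, 14]
Compare 19 vs 14: take 14 from right. Merged: [2, 9, 10, 14, 14]
Compare 19 vs 18: take 18 from right. Merged: [2, 9, 10, 14, 14, 18]
Compare 19 vs 21: take 19 from left. Merged: [2, 9, 10, 14, 14, 18, 19]
Append remaining from right: [21]. Merged: [2, 9, 10, 14, 14, 18, 19, 21]

Final merged array: [2, 9, 10, 14, 14, 18, 19, 21]
Total comparisons: 7

The merged array is [2, 9, 10, 14, 14, 18, 19, 21], requiring 7 comparisons. The merge step runs in O(n) time where n is the total number of elements.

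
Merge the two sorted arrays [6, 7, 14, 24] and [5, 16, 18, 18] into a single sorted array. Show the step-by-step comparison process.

Merging process:

Compare 6 vs 5: take 5 from right. Merged: [5]
Compare 6 vs 16: take 6 from left. Merged: [5, 6]
Compare 7 vs 16: take 7 from left. Merged: [5, 6, 7]
Compare 14 vs 16: take 14 from left. Merged: [5, 6, 7, 14]
Compare 24 vs 16: take 16 from right. Merged: [5, 6, 7, 14, 16]
Compare 24 vs 18: take 18 from right. Merged: [5, 6, 7, 14, 16, 18]
Compare 24 vs 18: take 18 from right. Merged: [5, 6, 7, 14, 16, 18, 18]
Append remaining from left: [24]. Merged: [5, 6, 7, 14, 16, 18, 18, 24]

Final merged array: [5, 6, 7, 14, 16, 18, 18, 24]
Total comparisons: 7

The merged array is [5, 6, 7, 14, 16, 18, 18, 24], requiring 7 comparisons. The merge step runs in O(n) time where n is the total number of elements.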